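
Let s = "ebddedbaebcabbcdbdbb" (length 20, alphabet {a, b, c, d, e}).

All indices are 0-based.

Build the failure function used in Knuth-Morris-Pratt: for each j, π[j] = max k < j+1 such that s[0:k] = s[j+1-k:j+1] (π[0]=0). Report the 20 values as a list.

[0, 0, 0, 0, 1, 0, 0, 0, 1, 2, 0, 0, 0, 0, 0, 0, 0, 0, 0, 0]

π[0] = 0
j=1 s[j]='b': π[1]=0 (border '')
j=2 s[j]='d': π[2]=0 (border '')
j=3 s[j]='d': π[3]=0 (border '')
j=4 s[j]='e': π[4]=1 (border 'e')
j=5 s[j]='d': k: 1→0; π[5]=0 (border '')
j=6 s[j]='b': π[6]=0 (border '')
j=7 s[j]='a': π[7]=0 (border '')
j=8 s[j]='e': π[8]=1 (border 'e')
j=9 s[j]='b': π[9]=2 (border 'eb')
j=10 s[j]='c': k: 2→0; π[10]=0 (border '')
j=11 s[j]='a': π[11]=0 (border '')
j=12 s[j]='b': π[12]=0 (border '')
j=13 s[j]='b': π[13]=0 (border '')
j=14 s[j]='c': π[14]=0 (border '')
j=15 s[j]='d': π[15]=0 (border '')
j=16 s[j]='b': π[16]=0 (border '')
j=17 s[j]='d': π[17]=0 (border '')
j=18 s[j]='b': π[18]=0 (border '')
j=19 s[j]='b': π[19]=0 (border '')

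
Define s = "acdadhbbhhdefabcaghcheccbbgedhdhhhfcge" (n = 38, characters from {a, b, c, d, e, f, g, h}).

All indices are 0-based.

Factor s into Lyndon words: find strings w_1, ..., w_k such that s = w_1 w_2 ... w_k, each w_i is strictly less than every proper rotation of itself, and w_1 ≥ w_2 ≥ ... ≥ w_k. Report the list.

["acdadhbbhhdef", "abcaghcheccbbgedhdhhhfcge"]

emit factor 1: 'acdadhbbhhdef' (i=0, period=13)
emit factor 2: 'abcaghcheccbbgedhdhhhfcge' (i=13, period=25)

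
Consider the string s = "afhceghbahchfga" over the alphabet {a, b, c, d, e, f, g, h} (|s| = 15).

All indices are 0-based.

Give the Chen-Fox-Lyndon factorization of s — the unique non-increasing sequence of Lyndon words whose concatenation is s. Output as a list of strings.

emit factor 1: 'afhceghbahchfg' (i=0, period=14)
emit factor 2: 'a' (i=14, period=1)

["afhceghbahchfg", "a"]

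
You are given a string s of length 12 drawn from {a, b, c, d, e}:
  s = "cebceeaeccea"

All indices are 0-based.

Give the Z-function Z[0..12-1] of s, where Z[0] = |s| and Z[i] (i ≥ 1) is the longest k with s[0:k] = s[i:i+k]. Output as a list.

Z[0]=12
i=1: fresh scan; Z[1]=0
i=2: fresh scan; Z[2]=0
i=3: fresh scan; Z[3]=2 scan→box=[3,5)
i=4: min(r-i=1, Z[1]=0)=0; Z[4]=0
i=5: fresh scan; Z[5]=0
i=6: fresh scan; Z[6]=0
i=7: fresh scan; Z[7]=0
i=8: fresh scan; Z[8]=1 scan→box=[8,9)
i=9: fresh scan; Z[9]=2 scan→box=[9,11)
i=10: min(r-i=1, Z[1]=0)=0; Z[10]=0
i=11: fresh scan; Z[11]=0

[12, 0, 0, 2, 0, 0, 0, 0, 1, 2, 0, 0]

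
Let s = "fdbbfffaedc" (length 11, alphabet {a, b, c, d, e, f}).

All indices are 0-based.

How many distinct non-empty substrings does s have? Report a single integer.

60

rank→(start, suffix):
  0 → (7, 'aedc')
  1 → (2, 'bbfffaedc')
  2 → (3, 'bfffaedc')
  3 → (10, 'c')
  4 → (1, 'dbbfffaedc')
  5 → (9, 'dc')
  6 → (8, 'edc')
  7 → (6, 'faedc')
  8 → (0, 'fdbbfffaedc')
  9 → (5, 'ffaedc')
  10 → (4, 'fffaedc')

SA = [7, 2, 3, 10, 1, 9, 8, 6, 0, 5, 4]
rank  pair      lcp
   1  s[7:],s[2:]  0  ''
   2  s[2:],s[3:]  1  'b'
   3  s[3:],s[10:]  0  ''
   4  s[10:],s[1:]  0  ''
   5  s[1:],s[9:]  1  'd'
   6  s[9:],s[8:]  0  ''
   7  s[8:],s[6:]  0  ''
   8  s[6:],s[0:]  1  'f'
   9  s[0:],s[5:]  1  'f'
  10  s[5:],s[4:]  2  'ff'

n(n+1)/2 = 11·12/2 = 66
Σ LCP = 0 + 0 + 1 + 0 + 0 + 1 + 0 + 0 + 1 + 1 + 2 = 6
distinct = 66 − 6 = 60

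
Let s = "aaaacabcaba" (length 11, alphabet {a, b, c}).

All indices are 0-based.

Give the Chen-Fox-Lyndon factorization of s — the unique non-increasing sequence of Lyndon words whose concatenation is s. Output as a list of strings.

["aaaacabcab", "a"]

emit factor 1: 'aaaacabcab' (i=0, period=10)
emit factor 2: 'a' (i=10, period=1)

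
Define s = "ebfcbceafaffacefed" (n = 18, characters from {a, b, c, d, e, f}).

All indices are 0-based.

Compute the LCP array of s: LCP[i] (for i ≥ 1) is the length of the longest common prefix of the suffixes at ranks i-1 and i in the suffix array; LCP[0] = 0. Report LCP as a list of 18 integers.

rank→(start, suffix):
  0 → (12, 'acefed')
  1 → (7, 'afaffacefed')
  2 → (9, 'affacefed')
  3 → (4, 'bceafaffacefed')
  4 → (1, 'bfcbceafaffacefed')
  5 → (3, 'cbceafaffacefed')
  6 → (5, 'ceafaffacefed')
  7 → (13, 'cefed')
  8 → (17, 'd')
  9 → (6, 'eafaffacefed')
  10 → (0, 'ebfcbceafaffacefed')
  11 → (16, 'ed')
  12 → (14, 'efed')
  13 → (11, 'facefed')
  14 → (8, 'faffacefed')
  15 → (2, 'fcbceafaffacefed')
  16 → (15, 'fed')
  17 → (10, 'ffacefed')

SA = [12, 7, 9, 4, 1, 3, 5, 13, 17, 6, 0, 16, 14, 11, 8, 2, 15, 10]
rank  pair      lcp
   1  s[12:],s[7:]  1  'a'
   2  s[7:],s[9:]  2  'af'
   3  s[9:],s[4:]  0  ''
   4  s[4:],s[1:]  1  'b'
   5  s[1:],s[3:]  0  ''
   6  s[3:],s[5:]  1  'c'
   7  s[5:],s[13:]  2  'ce'
   8  s[13:],s[17:]  0  ''
   9  s[17:],s[6:]  0  ''
  10  s[6:],s[0:]  1  'e'
  11  s[0:],s[16:]  1  'e'
  12  s[16:],s[14:]  1  'e'
  13  s[14:],s[11:]  0  ''
  14  s[11:],s[8:]  2  'fa'
  15  s[8:],s[2:]  1  'f'
  16  s[2:],s[15:]  1  'f'
  17  s[15:],s[10:]  1  'f'

[0, 1, 2, 0, 1, 0, 1, 2, 0, 0, 1, 1, 1, 0, 2, 1, 1, 1]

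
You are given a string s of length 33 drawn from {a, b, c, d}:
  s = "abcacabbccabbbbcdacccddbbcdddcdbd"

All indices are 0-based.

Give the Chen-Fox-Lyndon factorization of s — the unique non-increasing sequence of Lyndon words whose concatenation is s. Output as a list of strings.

["abcac", "abbcc", "abbbbcdacccddbbcdddcdbd"]

emit factor 1: 'abcac' (i=0, period=5)
emit factor 2: 'abbcc' (i=5, period=5)
emit factor 3: 'abbbbcdacccddbbcdddcdbd' (i=10, period=23)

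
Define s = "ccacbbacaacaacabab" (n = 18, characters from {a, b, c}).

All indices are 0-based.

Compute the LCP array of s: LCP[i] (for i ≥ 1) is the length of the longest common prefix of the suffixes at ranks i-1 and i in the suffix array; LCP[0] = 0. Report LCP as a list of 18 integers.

[0, 4, 1, 2, 1, 6, 3, 2, 0, 1, 2, 1, 0, 5, 2, 2, 1, 1]

sorted suffixes:
  #0 SA[0]=8  'aacaacabab'
  #1 SA[1]=11  'aacabab'
  #2 SA[2]=16  'ab'
  #3 SA[3]=14  'abab'
  #4 SA[4]=6  'acaacaacabab'
  #5 SA[5]=9  'acaacabab'
  #6 SA[6]=12  'acabab'
  #7 SA[7]=2  'acbbacaacaacabab'
  #8 SA[8]=17  'b'
  #9 SA[9]=15  'bab'
  #10 SA[10]=5  'bacaacaacabab'
  #11 SA[11]=4  'bbacaacaacabab'
  #12 SA[12]=7  'caacaacabab'
  #13 SA[13]=10  'caacabab'
  #14 SA[14]=13  'cabab'
  #15 SA[15]=1  'cacbbacaacaacabab'
  #16 SA[16]=3  'cbbacaacaacabab'
  #17 SA[17]=0  'ccacbbacaacaacabab'

SA = [8, 11, 16, 14, 6, 9, 12, 2, 17, 15, 5, 4, 7, 10, 13, 1, 3, 0]
i: (SA[i-1],SA[i]) lcp shared
  1: (8,11) 4 'aaca'
  2: (11,16) 1 'a'
  3: (16,14) 2 'ab'
  4: (14,6) 1 'a'
  5: (6,9) 6 'acaaca'
  6: (9,12) 3 'aca'
  7: (12,2) 2 'ac'
  8: (2,17) 0 ''
  9: (17,15) 1 'b'
  10: (15,5) 2 'ba'
  11: (5,4) 1 'b'
  12: (4,7) 0 ''
  13: (7,10) 5 'caaca'
  14: (10,13) 2 'ca'
  15: (13,1) 2 'ca'
  16: (1,3) 1 'c'
  17: (3,0) 1 'c'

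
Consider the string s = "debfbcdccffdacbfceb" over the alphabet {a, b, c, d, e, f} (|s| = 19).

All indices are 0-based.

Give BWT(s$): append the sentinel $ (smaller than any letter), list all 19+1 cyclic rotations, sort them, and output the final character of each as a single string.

rank  rotation              last
    0  $debfbcdccffdacbfceb  b
    1  acbfceb$debfbcdccffd  d
    2  b$debfbcdccffdacbfce  e
    3  bcdccffdacbfceb$debf  f
    4  bfbcdccffdacbfceb$de  e
    5  bfceb$debfbcdccffdac  c
    6  cbfceb$debfbcdccffda  a
    7  ccffdacbfceb$debfbcd  d
    8  cdccffdacbfceb$debfb  b
    9  ceb$debfbcdccffdacbf  f
   10  cffdacbfceb$debfbcdc  c
   11  dacbfceb$debfbcdccff  f
   12  dccffdacbfceb$debfbc  c
   13  debfbcdccffdacbfceb$  $
   14  eb$debfbcdccffdacbfc  c
   15  ebfbcdccffdacbfceb$d  d
   16  fbcdccffdacbfceb$deb  b
   17  fceb$debfbcdccffdacb  b
   18  fdacbfceb$debfbcdccf  f
   19  ffdacbfceb$debfbcdcc  c

bdefecadbfcfc$cdbbfc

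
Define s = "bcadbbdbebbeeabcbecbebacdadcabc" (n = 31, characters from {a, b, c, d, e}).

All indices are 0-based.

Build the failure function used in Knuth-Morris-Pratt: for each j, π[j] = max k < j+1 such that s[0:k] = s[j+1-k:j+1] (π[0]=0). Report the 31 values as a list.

[0, 0, 0, 0, 1, 1, 0, 1, 0, 1, 1, 0, 0, 0, 1, 2, 1, 0, 0, 1, 0, 1, 0, 0, 0, 0, 0, 0, 0, 1, 2]

π[0] = 0
j=1 s[j]='c': π[1]=0 (border '')
j=2 s[j]='a': π[2]=0 (border '')
j=3 s[j]='d': π[3]=0 (border '')
j=4 s[j]='b': π[4]=1 (border 'b')
j=5 s[j]='b': k: 1→0; π[5]=1 (border 'b')
j=6 s[j]='d': k: 1→0; π[6]=0 (border '')
j=7 s[j]='b': π[7]=1 (border 'b')
j=8 s[j]='e': k: 1→0; π[8]=0 (border '')
j=9 s[j]='b': π[9]=1 (border 'b')
j=10 s[j]='b': k: 1→0; π[10]=1 (border 'b')
j=11 s[j]='e': k: 1→0; π[11]=0 (border '')
j=12 s[j]='e': π[12]=0 (border '')
j=13 s[j]='a': π[13]=0 (border '')
j=14 s[j]='b': π[14]=1 (border 'b')
j=15 s[j]='c': π[15]=2 (border 'bc')
j=16 s[j]='b': k: 2→0; π[16]=1 (border 'b')
j=17 s[j]='e': k: 1→0; π[17]=0 (border '')
j=18 s[j]='c': π[18]=0 (border '')
j=19 s[j]='b': π[19]=1 (border 'b')
j=20 s[j]='e': k: 1→0; π[20]=0 (border '')
j=21 s[j]='b': π[21]=1 (border 'b')
j=22 s[j]='a': k: 1→0; π[22]=0 (border '')
j=23 s[j]='c': π[23]=0 (border '')
j=24 s[j]='d': π[24]=0 (border '')
j=25 s[j]='a': π[25]=0 (border '')
j=26 s[j]='d': π[26]=0 (border '')
j=27 s[j]='c': π[27]=0 (border '')
j=28 s[j]='a': π[28]=0 (border '')
j=29 s[j]='b': π[29]=1 (border 'b')
j=30 s[j]='c': π[30]=2 (border 'bc')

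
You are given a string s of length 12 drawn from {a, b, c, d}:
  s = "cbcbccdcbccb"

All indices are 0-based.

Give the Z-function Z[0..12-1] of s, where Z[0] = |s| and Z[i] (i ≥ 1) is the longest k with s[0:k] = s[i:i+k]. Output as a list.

[12, 0, 3, 0, 1, 1, 0, 3, 0, 1, 2, 0]

Z[0]=12
i=1: i≥r, start 0; Z[1]=0
i=2: i≥r, start 0; Z[2]=3 extend→box=[2,5)
i=3: min(r-i=2, Z[1]=0)=0; Z[3]=0
i=4: min(r-i=1, Z[2]=3)=1; Z[4]=1
i=5: i≥r, start 0; Z[5]=1 extend→box=[5,6)
i=6: i≥r, start 0; Z[6]=0
i=7: i≥r, start 0; Z[7]=3 extend→box=[7,10)
i=8: min(r-i=2, Z[1]=0)=0; Z[8]=0
i=9: min(r-i=1, Z[2]=3)=1; Z[9]=1
i=10: i≥r, start 0; Z[10]=2 extend→box=[10,12)
i=11: min(r-i=1, Z[1]=0)=0; Z[11]=0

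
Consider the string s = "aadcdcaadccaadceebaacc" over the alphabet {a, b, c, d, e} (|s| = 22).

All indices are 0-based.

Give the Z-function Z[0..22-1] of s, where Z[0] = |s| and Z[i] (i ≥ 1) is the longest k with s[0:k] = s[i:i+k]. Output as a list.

Z[0]=22
i=1: outside box; Z[1]=1 grow→box=[1,2)
i=2: outside box; Z[2]=0
i=3: outside box; Z[3]=0
i=4: outside box; Z[4]=0
i=5: outside box; Z[5]=0
i=6: outside box; Z[6]=4 grow→box=[6,10)
i=7: min(r-i=3, Z[1]=1)=1; Z[7]=1
i=8: min(r-i=2, Z[2]=0)=0; Z[8]=0
i=9: min(r-i=1, Z[3]=0)=0; Z[9]=0
i=10: outside box; Z[10]=0
i=11: outside box; Z[11]=4 grow→box=[11,15)
i=12: min(r-i=3, Z[1]=1)=1; Z[12]=1
i=13: min(r-i=2, Z[2]=0)=0; Z[13]=0
i=14: min(r-i=1, Z[3]=0)=0; Z[14]=0
i=15: outside box; Z[15]=0
i=16: outside box; Z[16]=0
i=17: outside box; Z[17]=0
i=18: outside box; Z[18]=2 grow→box=[18,20)
i=19: min(r-i=1, Z[1]=1)=1; Z[19]=1
i=20: outside box; Z[20]=0
i=21: outside box; Z[21]=0

[22, 1, 0, 0, 0, 0, 4, 1, 0, 0, 0, 4, 1, 0, 0, 0, 0, 0, 2, 1, 0, 0]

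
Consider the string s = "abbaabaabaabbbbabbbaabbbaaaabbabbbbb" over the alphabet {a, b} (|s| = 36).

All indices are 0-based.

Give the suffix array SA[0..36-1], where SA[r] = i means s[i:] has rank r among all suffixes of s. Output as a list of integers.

[24, 25, 3, 6, 26, 19, 9, 4, 7, 0, 27, 20, 15, 10, 30, 35, 23, 2, 5, 18, 8, 14, 29, 34, 22, 1, 17, 13, 28, 33, 21, 16, 12, 32, 11, 31]

sorted suffixes:
  #0 SA[0]=24  'aaaabbabbbbb'
  #1 SA[1]=25  'aaabbabbbbb'
  #2 SA[2]=3  'aabaabaabbbbabbbaabbbaaaabbabbbbb'
  #3 SA[3]=6  'aabaabbbbabbbaabbbaaaabbabbbbb'
  #4 SA[4]=26  'aabbabbbbb'
  #5 SA[5]=19  'aabbbaaaabbabbbbb'
  #6 SA[6]=9  'aabbbbabbbaabbbaaaabbabbbbb'
  #7 SA[7]=4  'abaabaabbbbabbbaabbbaaaabbabbbbb'
  #8 SA[8]=7  'abaabbbbabbbaabbbaaaabbabbbbb'
  #9 SA[9]=0  'abbaabaabaabbbbabbbaabbbaaaabbabbbbb'
  #10 SA[10]=27  'abbabbbbb'
  #11 SA[11]=20  'abbbaaaabbabbbbb'
  #12 SA[12]=15  'abbbaabbbaaaabbabbbbb'
  #13 SA[13]=10  'abbbbabbbaabbbaaaabbabbbbb'
  #14 SA[14]=30  'abbbbb'
  #15 SA[15]=35  'b'
  #16 SA[16]=23  'baaaabbabbbbb'
  #17 SA[17]=2  'baabaabaabbbbabbbaabbbaaaabbabbbbb'
  #18 SA[18]=5  'baabaabbbbabbbaabbbaaaabbabbbbb'
  #19 SA[19]=18  'baabbbaaaabbabbbbb'
  #20 SA[20]=8  'baabbbbabbbaabbbaaaabbabbbbb'
  #21 SA[21]=14  'babbbaabbbaaaabbabbbbb'
  #22 SA[22]=29  'babbbbb'
  #23 SA[23]=34  'bb'
  #24 SA[24]=22  'bbaaaabbabbbbb'
  #25 SA[25]=1  'bbaabaabaabbbbabbbaabbbaaaabbabbbbb'
  #26 SA[26]=17  'bbaabbbaaaabbabbbbb'
  #27 SA[27]=13  'bbabbbaabbbaaaabbabbbbb'
  #28 SA[28]=28  'bbabbbbb'
  #29 SA[29]=33  'bbb'
  #30 SA[30]=21  'bbbaaaabbabbbbb'
  #31 SA[31]=16  'bbbaabbbaaaabbabbbbb'
  #32 SA[32]=12  'bbbabbbaabbbaaaabbabbbbb'
  #33 SA[33]=32  'bbbb'
  #34 SA[34]=11  'bbbbabbbaabbbaaaabbabbbbb'
  #35 SA[35]=31  'bbbbb'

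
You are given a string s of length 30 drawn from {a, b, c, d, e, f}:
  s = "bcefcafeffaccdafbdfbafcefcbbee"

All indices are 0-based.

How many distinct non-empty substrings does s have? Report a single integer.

430

rank | idx | suffix
   0 |  10 | accdafbdfbafcefcbbee
   1 |  14 | afbdfbafcefcbbee
   2 |  20 | afcefcbbee
   3 |   5 | afeffaccdafbdfbafcefcbbee
   4 |  19 | bafcefcbbee
   5 |  26 | bbee
   6 |   0 | bcefcafeffaccdafbdfbafcefcbbee
   7 |  16 | bdfbafcefcbbee
   8 |  27 | bee
   9 |   4 | cafeffaccdafbdfbafcefcbbee
  10 |  25 | cbbee
  11 |  11 | ccdafbdfbafcefcbbee
  12 |  12 | cdafbdfbafcefcbbee
  13 |   1 | cefcafeffaccdafbdfbafcefcbbee
  14 |  22 | cefcbbee
  15 |  13 | dafbdfbafcefcbbee
  16 |  17 | dfbafcefcbbee
  17 |  29 | e
  18 |  28 | ee
  19 |   2 | efcafeffaccdafbdfbafcefcbbee
  20 |  23 | efcbbee
  21 |   7 | effaccdafbdfbafcefcbbee
  22 |   9 | faccdafbdfbafcefcbbee
  23 |  18 | fbafcefcbbee
  24 |  15 | fbdfbafcefcbbee
  25 |   3 | fcafeffaccdafbdfbafcefcbbee
  26 |  24 | fcbbee
  27 |  21 | fcefcbbee
  28 |   6 | feffaccdafbdfbafcefcbbee
  29 |   8 | ffaccdafbdfbafcefcbbee

SA = [10, 14, 20, 5, 19, 26, 0, 16, 27, 4, 25, 11, 12, 1, 22, 13, 17, 29, 28, 2, 23, 7, 9, 18, 15, 3, 24, 21, 6, 8]
i: (SA[i-1],SA[i]) lcp shared
  1: (10,14) 1 'a'
  2: (14,20) 2 'af'
  3: (20,5) 2 'af'
  4: (5,19) 0 ''
  5: (19,26) 1 'b'
  6: (26,0) 1 'b'
  7: (0,16) 1 'b'
  8: (16,27) 1 'b'
  9: (27,4) 0 ''
  10: (4,25) 1 'c'
  11: (25,11) 1 'c'
  12: (11,12) 1 'c'
  13: (12,1) 1 'c'
  14: (1,22) 4 'cefc'
  15: (22,13) 0 ''
  16: (13,17) 1 'd'
  17: (17,29) 0 ''
  18: (29,28) 1 'e'
  19: (28,2) 1 'e'
  20: (2,23) 3 'efc'
  21: (23,7) 2 'ef'
  22: (7,9) 0 ''
  23: (9,18) 1 'f'
  24: (18,15) 2 'fb'
  25: (15,3) 1 'f'
  26: (3,24) 2 'fc'
  27: (24,21) 2 'fc'
  28: (21,6) 1 'f'
  29: (6,8) 1 'f'

n(n+1)/2 = 30·31/2 = 465
Σ LCP = 0 + 1 + 2 + 2 + 0 + 1 + 1 + 1 + 1 + 0 + 1 + 1 + 1 + 1 + 4 + 0 + 1 + 0 + 1 + 1 + 3 + 2 + 0 + 1 + 2 + 1 + 2 + 2 + 1 + 1 = 35
distinct = 465 − 35 = 430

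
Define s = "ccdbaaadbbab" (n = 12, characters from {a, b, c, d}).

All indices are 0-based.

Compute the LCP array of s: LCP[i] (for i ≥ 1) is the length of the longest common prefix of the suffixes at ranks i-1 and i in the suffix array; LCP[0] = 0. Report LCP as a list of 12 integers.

[0, 2, 1, 1, 0, 1, 2, 1, 0, 1, 0, 2]

rank→(start, suffix):
  0 → (4, 'aaadbbab')
  1 → (5, 'aadbbab')
  2 → (10, 'ab')
  3 → (6, 'adbbab')
  4 → (11, 'b')
  5 → (3, 'baaadbbab')
  6 → (9, 'bab')
  7 → (8, 'bbab')
  8 → (0, 'ccdbaaadbbab')
  9 → (1, 'cdbaaadbbab')
  10 → (2, 'dbaaadbbab')
  11 → (7, 'dbbab')

SA = [4, 5, 10, 6, 11, 3, 9, 8, 0, 1, 2, 7]
[i] adj suffixes → lcp
  [1] 4/5 → 2 ('aa')
  [2] 5/10 → 1 ('a')
  [3] 10/6 → 1 ('a')
  [4] 6/11 → 0 ('')
  [5] 11/3 → 1 ('b')
  [6] 3/9 → 2 ('ba')
  [7] 9/8 → 1 ('b')
  [8] 8/0 → 0 ('')
  [9] 0/1 → 1 ('c')
  [10] 1/2 → 0 ('')
  [11] 2/7 → 2 ('db')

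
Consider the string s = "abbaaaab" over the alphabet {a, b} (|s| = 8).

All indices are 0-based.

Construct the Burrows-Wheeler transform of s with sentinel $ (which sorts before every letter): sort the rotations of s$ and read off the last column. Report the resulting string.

bbaaa$aba

rank  rotation   last
    0  $abbaaaab  b
    1  aaaab$abb  b
    2  aaab$abba  a
    3  aab$abbaa  a
    4  ab$abbaaa  a
    5  abbaaaab$  $
    6  b$abbaaaa  a
    7  baaaab$ab  b
    8  bbaaaab$a  a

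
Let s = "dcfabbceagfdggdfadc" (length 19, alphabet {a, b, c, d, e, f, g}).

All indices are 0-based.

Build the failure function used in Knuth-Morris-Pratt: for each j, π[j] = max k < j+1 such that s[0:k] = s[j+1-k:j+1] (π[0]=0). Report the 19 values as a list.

[0, 0, 0, 0, 0, 0, 0, 0, 0, 0, 0, 1, 0, 0, 1, 0, 0, 1, 2]

π[0] = 0
j=1 s[j]='c': π[1]=0 (border '')
j=2 s[j]='f': π[2]=0 (border '')
j=3 s[j]='a': π[3]=0 (border '')
j=4 s[j]='b': π[4]=0 (border '')
j=5 s[j]='b': π[5]=0 (border '')
j=6 s[j]='c': π[6]=0 (border '')
j=7 s[j]='e': π[7]=0 (border '')
j=8 s[j]='a': π[8]=0 (border '')
j=9 s[j]='g': π[9]=0 (border '')
j=10 s[j]='f': π[10]=0 (border '')
j=11 s[j]='d': π[11]=1 (border 'd')
j=12 s[j]='g': k: 1→0; π[12]=0 (border '')
j=13 s[j]='g': π[13]=0 (border '')
j=14 s[j]='d': π[14]=1 (border 'd')
j=15 s[j]='f': k: 1→0; π[15]=0 (border '')
j=16 s[j]='a': π[16]=0 (border '')
j=17 s[j]='d': π[17]=1 (border 'd')
j=18 s[j]='c': π[18]=2 (border 'dc')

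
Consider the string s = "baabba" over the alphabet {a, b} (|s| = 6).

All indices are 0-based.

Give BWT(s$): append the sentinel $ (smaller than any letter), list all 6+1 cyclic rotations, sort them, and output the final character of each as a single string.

abbab$a

rank  rotation last
    0  $baabba  a
    1  a$baabb  b
    2  aabba$b  b
    3  abba$ba  a
    4  ba$baab  b
    5  baabba$  $
    6  bba$baa  a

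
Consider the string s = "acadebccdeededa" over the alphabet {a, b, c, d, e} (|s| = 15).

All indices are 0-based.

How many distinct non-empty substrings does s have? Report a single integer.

rank | idx | suffix
   0 |  14 | a
   1 |   0 | acadebccdeededa
   2 |   2 | adebccdeededa
   3 |   5 | bccdeededa
   4 |   1 | cadebccdeededa
   5 |   6 | ccdeededa
   6 |   7 | cdeededa
   7 |  13 | da
   8 |   3 | debccdeededa
   9 |  11 | deda
  10 |   8 | deededa
  11 |   4 | ebccdeededa
  12 |  12 | eda
  13 |  10 | ededa
  14 |   9 | eededa

SA = [14, 0, 2, 5, 1, 6, 7, 13, 3, 11, 8, 4, 12, 10, 9]
i: (SA[i-1],SA[i]) lcp shared
  1: (14,0) 1 'a'
  2: (0,2) 1 'a'
  3: (2,5) 0 ''
  4: (5,1) 0 ''
  5: (1,6) 1 'c'
  6: (6,7) 1 'c'
  7: (7,13) 0 ''
  8: (13,3) 1 'd'
  9: (3,11) 2 'de'
  10: (11,8) 2 'de'
  11: (8,4) 0 ''
  12: (4,12) 1 'e'
  13: (12,10) 2 'ed'
  14: (10,9) 1 'e'

n(n+1)/2 = 15·16/2 = 120
Σ LCP = 0 + 1 + 1 + 0 + 0 + 1 + 1 + 0 + 1 + 2 + 2 + 0 + 1 + 2 + 1 = 13
distinct = 120 − 13 = 107

107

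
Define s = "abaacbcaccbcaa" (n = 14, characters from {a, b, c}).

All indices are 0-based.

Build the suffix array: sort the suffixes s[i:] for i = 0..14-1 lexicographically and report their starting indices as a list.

rank→(start, suffix):
  0 → (13, 'a')
  1 → (12, 'aa')
  2 → (2, 'aacbcaccbcaa')
  3 → (0, 'abaacbcaccbcaa')
  4 → (3, 'acbcaccbcaa')
  5 → (7, 'accbcaa')
  6 → (1, 'baacbcaccbcaa')
  7 → (10, 'bcaa')
  8 → (5, 'bcaccbcaa')
  9 → (11, 'caa')
  10 → (6, 'caccbcaa')
  11 → (9, 'cbcaa')
  12 → (4, 'cbcaccbcaa')
  13 → (8, 'ccbcaa')

[13, 12, 2, 0, 3, 7, 1, 10, 5, 11, 6, 9, 4, 8]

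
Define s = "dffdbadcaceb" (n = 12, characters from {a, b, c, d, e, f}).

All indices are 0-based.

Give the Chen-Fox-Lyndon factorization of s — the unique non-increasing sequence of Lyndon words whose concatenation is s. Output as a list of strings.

emit factor 1: 'dff' (i=0, period=3)
emit factor 2: 'd' (i=3, period=1)
emit factor 3: 'b' (i=4, period=1)
emit factor 4: 'adc' (i=5, period=3)
emit factor 5: 'aceb' (i=8, period=4)

["dff", "d", "b", "adc", "aceb"]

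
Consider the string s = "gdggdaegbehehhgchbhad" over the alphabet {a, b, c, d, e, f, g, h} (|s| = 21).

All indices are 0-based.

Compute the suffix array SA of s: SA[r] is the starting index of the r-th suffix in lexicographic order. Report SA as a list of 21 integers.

rank | idx | suffix
   0 |  19 | ad
   1 |   5 | aegbehehhgchbhad
   2 |   8 | behehhgchbhad
   3 |  17 | bhad
   4 |  15 | chbhad
   5 |  20 | d
   6 |   4 | daegbehehhgchbhad
   7 |   1 | dggdaegbehehhgchbhad
   8 |   6 | egbehehhgchbhad
   9 |   9 | ehehhgchbhad
  10 |  11 | ehhgchbhad
  11 |   7 | gbehehhgchbhad
  12 |  14 | gchbhad
  13 |   3 | gdaegbehehhgchbhad
  14 |   0 | gdggdaegbehehhgchbhad
  15 |   2 | ggdaegbehehhgchbhad
  16 |  18 | had
  17 |  16 | hbhad
  18 |  10 | hehhgchbhad
  19 |  13 | hgchbhad
  20 |  12 | hhgchbhad

[19, 5, 8, 17, 15, 20, 4, 1, 6, 9, 11, 7, 14, 3, 0, 2, 18, 16, 10, 13, 12]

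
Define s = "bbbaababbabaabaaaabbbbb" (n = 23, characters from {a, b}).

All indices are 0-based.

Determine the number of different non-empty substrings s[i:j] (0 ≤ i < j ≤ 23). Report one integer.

rank | idx | suffix
   0 |  14 | aaaabbbbb
   1 |  15 | aaabbbbb
   2 |  11 | aabaaaabbbbb
   3 |   3 | aababbabaabaaaabbbbb
   4 |  16 | aabbbbb
   5 |  12 | abaaaabbbbb
   6 |   9 | abaabaaaabbbbb
   7 |   4 | ababbabaabaaaabbbbb
   8 |   6 | abbabaabaaaabbbbb
   9 |  17 | abbbbb
  10 |  22 | b
  11 |  13 | baaaabbbbb
  12 |  10 | baabaaaabbbbb
  13 |   2 | baababbabaabaaaabbbbb
  14 |   8 | babaabaaaabbbbb
  15 |   5 | babbabaabaaaabbbbb
  16 |  21 | bb
  17 |   1 | bbaababbabaabaaaabbbbb
  18 |   7 | bbabaabaaaabbbbb
  19 |  20 | bbb
  20 |   0 | bbbaababbabaabaaaabbbbb
  21 |  19 | bbbb
  22 |  18 | bbbbb

SA = [14, 15, 11, 3, 16, 12, 9, 4, 6, 17, 22, 13, 10, 2, 8, 5, 21, 1, 7, 20, 0, 19, 18]
[i] adj suffixes → lcp
  [1] 14/15 → 3 ('aaa')
  [2] 15/11 → 2 ('aa')
  [3] 11/3 → 4 ('aaba')
  [4] 3/16 → 3 ('aab')
  [5] 16/12 → 1 ('a')
  [6] 12/9 → 4 ('abaa')
  [7] 9/4 → 3 ('aba')
  [8] 4/6 → 2 ('ab')
  [9] 6/17 → 3 ('abb')
  [10] 17/22 → 0 ('')
  [11] 22/13 → 1 ('b')
  [12] 13/10 → 3 ('baa')
  [13] 10/2 → 5 ('baaba')
  [14] 2/8 → 2 ('ba')
  [15] 8/5 → 3 ('bab')
  [16] 5/21 → 1 ('b')
  [17] 21/1 → 2 ('bb')
  [18] 1/7 → 3 ('bba')
  [19] 7/20 → 2 ('bb')
  [20] 20/0 → 3 ('bbb')
  [21] 0/19 → 3 ('bbb')
  [22] 19/18 → 4 ('bbbb')

n(n+1)/2 = 23·24/2 = 276
Σ LCP = 0 + 3 + 2 + 4 + 3 + 1 + 4 + 3 + 2 + 3 + 0 + 1 + 3 + 5 + 2 + 3 + 1 + 2 + 3 + 2 + 3 + 3 + 4 = 57
distinct = 276 − 57 = 219

219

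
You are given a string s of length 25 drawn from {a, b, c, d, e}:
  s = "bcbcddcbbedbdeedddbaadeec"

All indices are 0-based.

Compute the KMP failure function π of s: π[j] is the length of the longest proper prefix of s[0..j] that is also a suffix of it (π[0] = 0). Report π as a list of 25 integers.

[0, 0, 1, 2, 0, 0, 0, 1, 1, 0, 0, 1, 0, 0, 0, 0, 0, 0, 1, 0, 0, 0, 0, 0, 0]

π[0] = 0
j=1 s[j]='c': π[1]=0 (border '')
j=2 s[j]='b': π[2]=1 (border 'b')
j=3 s[j]='c': π[3]=2 (border 'bc')
j=4 s[j]='d': k: 2→0; π[4]=0 (border '')
j=5 s[j]='d': π[5]=0 (border '')
j=6 s[j]='c': π[6]=0 (border '')
j=7 s[j]='b': π[7]=1 (border 'b')
j=8 s[j]='b': k: 1→0; π[8]=1 (border 'b')
j=9 s[j]='e': k: 1→0; π[9]=0 (border '')
j=10 s[j]='d': π[10]=0 (border '')
j=11 s[j]='b': π[11]=1 (border 'b')
j=12 s[j]='d': k: 1→0; π[12]=0 (border '')
j=13 s[j]='e': π[13]=0 (border '')
j=14 s[j]='e': π[14]=0 (border '')
j=15 s[j]='d': π[15]=0 (border '')
j=16 s[j]='d': π[16]=0 (border '')
j=17 s[j]='d': π[17]=0 (border '')
j=18 s[j]='b': π[18]=1 (border 'b')
j=19 s[j]='a': k: 1→0; π[19]=0 (border '')
j=20 s[j]='a': π[20]=0 (border '')
j=21 s[j]='d': π[21]=0 (border '')
j=22 s[j]='e': π[22]=0 (border '')
j=23 s[j]='e': π[23]=0 (border '')
j=24 s[j]='c': π[24]=0 (border '')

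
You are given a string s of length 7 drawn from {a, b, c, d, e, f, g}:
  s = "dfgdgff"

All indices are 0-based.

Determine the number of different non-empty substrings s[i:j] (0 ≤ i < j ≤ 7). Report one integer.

sorted suffixes:
  #0 SA[0]=0  'dfgdgff'
  #1 SA[1]=3  'dgff'
  #2 SA[2]=6  'f'
  #3 SA[3]=5  'ff'
  #4 SA[4]=1  'fgdgff'
  #5 SA[5]=2  'gdgff'
  #6 SA[6]=4  'gff'

SA = [0, 3, 6, 5, 1, 2, 4]
rank  pair      lcp
   1  s[0:],s[3:]  1  'd'
   2  s[3:],s[6:]  0  ''
   3  s[6:],s[5:]  1  'f'
   4  s[5:],s[1:]  1  'f'
   5  s[1:],s[2:]  0  ''
   6  s[2:],s[4:]  1  'g'

n(n+1)/2 = 7·8/2 = 28
Σ LCP = 0 + 1 + 0 + 1 + 1 + 0 + 1 = 4
distinct = 28 − 4 = 24

24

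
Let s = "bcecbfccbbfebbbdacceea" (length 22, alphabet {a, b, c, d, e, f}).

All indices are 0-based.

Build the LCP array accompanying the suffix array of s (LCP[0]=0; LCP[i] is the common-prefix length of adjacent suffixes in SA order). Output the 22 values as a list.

rank→(start, suffix):
  0 → (21, 'a')
  1 → (16, 'acceea')
  2 → (12, 'bbbdacceea')
  3 → (13, 'bbdacceea')
  4 → (8, 'bbfebbbdacceea')
  5 → (0, 'bcecbfccbbfebbbdacceea')
  6 → (14, 'bdacceea')
  7 → (4, 'bfccbbfebbbdacceea')
  8 → (9, 'bfebbbdacceea')
  9 → (7, 'cbbfebbbdacceea')
  10 → (3, 'cbfccbbfebbbdacceea')
  11 → (6, 'ccbbfebbbdacceea')
  12 → (17, 'cceea')
  13 → (1, 'cecbfccbbfebbbdacceea')
  14 → (18, 'ceea')
  15 → (15, 'dacceea')
  16 → (20, 'ea')
  17 → (11, 'ebbbdacceea')
  18 → (2, 'ecbfccbbfebbbdacceea')
  19 → (19, 'eea')
  20 → (5, 'fccbbfebbbdacceea')
  21 → (10, 'febbbdacceea')

SA = [21, 16, 12, 13, 8, 0, 14, 4, 9, 7, 3, 6, 17, 1, 18, 15, 20, 11, 2, 19, 5, 10]
[i] adj suffixes → lcp
  [1] 21/16 → 1 ('a')
  [2] 16/12 → 0 ('')
  [3] 12/13 → 2 ('bb')
  [4] 13/8 → 2 ('bb')
  [5] 8/0 → 1 ('b')
  [6] 0/14 → 1 ('b')
  [7] 14/4 → 1 ('b')
  [8] 4/9 → 2 ('bf')
  [9] 9/7 → 0 ('')
  [10] 7/3 → 2 ('cb')
  [11] 3/6 → 1 ('c')
  [12] 6/17 → 2 ('cc')
  [13] 17/1 → 1 ('c')
  [14] 1/18 → 2 ('ce')
  [15] 18/15 → 0 ('')
  [16] 15/20 → 0 ('')
  [17] 20/11 → 1 ('e')
  [18] 11/2 → 1 ('e')
  [19] 2/19 → 1 ('e')
  [20] 19/5 → 0 ('')
  [21] 5/10 → 1 ('f')

[0, 1, 0, 2, 2, 1, 1, 1, 2, 0, 2, 1, 2, 1, 2, 0, 0, 1, 1, 1, 0, 1]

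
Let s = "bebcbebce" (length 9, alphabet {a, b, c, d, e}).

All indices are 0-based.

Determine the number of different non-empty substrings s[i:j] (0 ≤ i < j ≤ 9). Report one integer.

rank | idx | suffix
   0 |   2 | bcbebce
   1 |   6 | bce
   2 |   0 | bebcbebce
   3 |   4 | bebce
   4 |   3 | cbebce
   5 |   7 | ce
   6 |   8 | e
   7 |   1 | ebcbebce
   8 |   5 | ebce

SA = [2, 6, 0, 4, 3, 7, 8, 1, 5]
i: (SA[i-1],SA[i]) lcp shared
  1: (2,6) 2 'bc'
  2: (6,0) 1 'b'
  3: (0,4) 4 'bebc'
  4: (4,3) 0 ''
  5: (3,7) 1 'c'
  6: (7,8) 0 ''
  7: (8,1) 1 'e'
  8: (1,5) 3 'ebc'

n(n+1)/2 = 9·10/2 = 45
Σ LCP = 0 + 2 + 1 + 4 + 0 + 1 + 0 + 1 + 3 = 12
distinct = 45 − 12 = 33

33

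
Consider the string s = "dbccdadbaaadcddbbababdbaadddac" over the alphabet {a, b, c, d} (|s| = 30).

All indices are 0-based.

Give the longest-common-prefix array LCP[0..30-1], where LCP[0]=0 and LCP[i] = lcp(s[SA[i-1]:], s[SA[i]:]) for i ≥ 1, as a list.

[0, 2, 3, 1, 2, 1, 1, 2, 2, 0, 3, 2, 3, 1, 1, 1, 0, 1, 1, 2, 0, 2, 1, 4, 2, 2, 1, 1, 2, 2]

rank→(start, suffix):
  0 → (8, 'aaadcddbbababdbaadddac')
  1 → (9, 'aadcddbbababdbaadddac')
  2 → (23, 'aadddac')
  3 → (17, 'ababdbaadddac')
  4 → (19, 'abdbaadddac')
  5 → (28, 'ac')
  6 → (5, 'adbaaadcddbbababdbaadddac')
  7 → (10, 'adcddbbababdbaadddac')
  8 → (24, 'adddac')
  9 → (7, 'baaadcddbbababdbaadddac')
  10 → (22, 'baadddac')
  11 → (16, 'bababdbaadddac')
  12 → (18, 'babdbaadddac')
  13 → (15, 'bbababdbaadddac')
  14 → (1, 'bccdadbaaadcddbbababdbaadddac')
  15 → (20, 'bdbaadddac')
  16 → (29, 'c')
  17 → (2, 'ccdadbaaadcddbbababdbaadddac')
  18 → (3, 'cdadbaaadcddbbababdbaadddac')
  19 → (12, 'cddbbababdbaadddac')
  20 → (27, 'dac')
  21 → (4, 'dadbaaadcddbbababdbaadddac')
  22 → (6, 'dbaaadcddbbababdbaadddac')
  23 → (21, 'dbaadddac')
  24 → (14, 'dbbababdbaadddac')
  25 → (0, 'dbccdadbaaadcddbbababdbaadddac')
  26 → (11, 'dcddbbababdbaadddac')
  27 → (26, 'ddac')
  28 → (13, 'ddbbababdbaadddac')
  29 → (25, 'dddac')

SA = [8, 9, 23, 17, 19, 28, 5, 10, 24, 7, 22, 16, 18, 15, 1, 20, 29, 2, 3, 12, 27, 4, 6, 21, 14, 0, 11, 26, 13, 25]
rank  pair      lcp
   1  s[8:],s[9:]  2  'aa'
   2  s[9:],s[23:]  3  'aad'
   3  s[23:],s[17:]  1  'a'
   4  s[17:],s[19:]  2  'ab'
   5  s[19:],s[28:]  1  'a'
   6  s[28:],s[5:]  1  'a'
   7  s[5:],s[10:]  2  'ad'
   8  s[10:],s[24:]  2  'ad'
   9  s[24:],s[7:]  0  ''
  10  s[7:],s[22:]  3  'baa'
  11  s[22:],s[16:]  2  'ba'
  12  s[16:],s[18:]  3  'bab'
  13  s[18:],s[15:]  1  'b'
  14  s[15:],s[1:]  1  'b'
  15  s[1:],s[20:]  1  'b'
  16  s[20:],s[29:]  0  ''
  17  s[29:],s[2:]  1  'c'
  18  s[2:],s[3:]  1  'c'
  19  s[3:],s[12:]  2  'cd'
  20  s[12:],s[27:]  0  ''
  21  s[27:],s[4:]  2  'da'
  22  s[4:],s[6:]  1  'd'
  23  s[6:],s[21:]  4  'dbaa'
  24  s[21:],s[14:]  2  'db'
  25  s[14:],s[0:]  2  'db'
  26  s[0:],s[11:]  1  'd'
  27  s[11:],s[26:]  1  'd'
  28  s[26:],s[13:]  2  'dd'
  29  s[13:],s[25:]  2  'dd'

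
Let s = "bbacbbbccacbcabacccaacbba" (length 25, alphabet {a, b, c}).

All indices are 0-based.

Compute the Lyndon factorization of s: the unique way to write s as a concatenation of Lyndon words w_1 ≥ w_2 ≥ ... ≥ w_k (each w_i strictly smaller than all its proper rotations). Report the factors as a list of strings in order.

["b", "b", "acbbbccacbc", "abaccc", "aacbb", "a"]

emit factor 1: 'b' (i=0, period=1)
emit factor 2: 'b' (i=1, period=1)
emit factor 3: 'acbbbccacbc' (i=2, period=11)
emit factor 4: 'abaccc' (i=13, period=6)
emit factor 5: 'aacbb' (i=19, period=5)
emit factor 6: 'a' (i=24, period=1)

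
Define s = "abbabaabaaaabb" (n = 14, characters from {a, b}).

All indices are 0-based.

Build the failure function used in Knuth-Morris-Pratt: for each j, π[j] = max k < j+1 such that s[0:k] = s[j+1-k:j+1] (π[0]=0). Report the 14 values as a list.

π[0] = 0
j=1 s[j]='b': π[1]=0 (border '')
j=2 s[j]='b': π[2]=0 (border '')
j=3 s[j]='a': π[3]=1 (border 'a')
j=4 s[j]='b': π[4]=2 (border 'ab')
j=5 s[j]='a': k: 2→0; π[5]=1 (border 'a')
j=6 s[j]='a': k: 1→0; π[6]=1 (border 'a')
j=7 s[j]='b': π[7]=2 (border 'ab')
j=8 s[j]='a': k: 2→0; π[8]=1 (border 'a')
j=9 s[j]='a': k: 1→0; π[9]=1 (border 'a')
j=10 s[j]='a': k: 1→0; π[10]=1 (border 'a')
j=11 s[j]='a': k: 1→0; π[11]=1 (border 'a')
j=12 s[j]='b': π[12]=2 (border 'ab')
j=13 s[j]='b': π[13]=3 (border 'abb')

[0, 0, 0, 1, 2, 1, 1, 2, 1, 1, 1, 1, 2, 3]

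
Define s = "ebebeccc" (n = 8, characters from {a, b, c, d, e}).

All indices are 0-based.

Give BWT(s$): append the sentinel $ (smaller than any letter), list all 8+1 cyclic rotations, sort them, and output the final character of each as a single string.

ceecce$bb

rank  rotation   last
    0  $ebebeccc  c
    1  bebeccc$e  e
    2  beccc$ebe  e
    3  c$ebebecc  c
    4  cc$ebebec  c
    5  ccc$ebebe  e
    6  ebebeccc$  $
    7  ebeccc$eb  b
    8  eccc$ebeb  b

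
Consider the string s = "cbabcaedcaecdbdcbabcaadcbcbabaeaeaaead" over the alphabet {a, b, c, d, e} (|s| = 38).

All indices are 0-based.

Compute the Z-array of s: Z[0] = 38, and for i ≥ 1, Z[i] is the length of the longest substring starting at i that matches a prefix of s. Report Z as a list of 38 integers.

[38, 0, 0, 0, 1, 0, 0, 0, 1, 0, 0, 1, 0, 0, 0, 6, 0, 0, 0, 1, 0, 0, 0, 2, 0, 4, 0, 0, 0, 0, 0, 0, 0, 0, 0, 0, 0, 0]

Z[0]=38
i=1: fresh scan; Z[1]=0
i=2: fresh scan; Z[2]=0
i=3: fresh scan; Z[3]=0
i=4: fresh scan; Z[4]=1 scan→box=[4,5)
i=5: fresh scan; Z[5]=0
i=6: fresh scan; Z[6]=0
i=7: fresh scan; Z[7]=0
i=8: fresh scan; Z[8]=1 scan→box=[8,9)
i=9: fresh scan; Z[9]=0
i=10: fresh scan; Z[10]=0
i=11: fresh scan; Z[11]=1 scan→box=[11,12)
i=12: fresh scan; Z[12]=0
i=13: fresh scan; Z[13]=0
i=14: fresh scan; Z[14]=0
i=15: fresh scan; Z[15]=6 scan→box=[15,21)
i=16: min(r-i=5, Z[1]=0)=0; Z[16]=0
i=17: min(r-i=4, Z[2]=0)=0; Z[17]=0
i=18: min(r-i=3, Z[3]=0)=0; Z[18]=0
i=19: min(r-i=2, Z[4]=1)=1; Z[19]=1
i=20: min(r-i=1, Z[5]=0)=0; Z[20]=0
i=21: fresh scan; Z[21]=0
i=22: fresh scan; Z[22]=0
i=23: fresh scan; Z[23]=2 scan→box=[23,25)
i=24: min(r-i=1, Z[1]=0)=0; Z[24]=0
i=25: fresh scan; Z[25]=4 scan→box=[25,29)
i=26: min(r-i=3, Z[1]=0)=0; Z[26]=0
i=27: min(r-i=2, Z[2]=0)=0; Z[27]=0
i=28: min(r-i=1, Z[3]=0)=0; Z[28]=0
i=29: fresh scan; Z[29]=0
i=30: fresh scan; Z[30]=0
i=31: fresh scan; Z[31]=0
i=32: fresh scan; Z[32]=0
i=33: fresh scan; Z[33]=0
i=34: fresh scan; Z[34]=0
i=35: fresh scan; Z[35]=0
i=36: fresh scan; Z[36]=0
i=37: fresh scan; Z[37]=0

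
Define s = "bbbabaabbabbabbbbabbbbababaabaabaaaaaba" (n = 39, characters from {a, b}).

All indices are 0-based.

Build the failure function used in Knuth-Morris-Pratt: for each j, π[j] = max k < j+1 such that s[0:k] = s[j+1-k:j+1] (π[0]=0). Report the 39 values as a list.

π[0] = 0
j=1 s[j]='b': π[1]=1 (border 'b')
j=2 s[j]='b': π[2]=2 (border 'bb')
j=3 s[j]='a': k: 2→1→0; π[3]=0 (border '')
j=4 s[j]='b': π[4]=1 (border 'b')
j=5 s[j]='a': k: 1→0; π[5]=0 (border '')
j=6 s[j]='a': π[6]=0 (border '')
j=7 s[j]='b': π[7]=1 (border 'b')
j=8 s[j]='b': π[8]=2 (border 'bb')
j=9 s[j]='a': k: 2→1→0; π[9]=0 (border '')
j=10 s[j]='b': π[10]=1 (border 'b')
j=11 s[j]='b': π[11]=2 (border 'bb')
j=12 s[j]='a': k: 2→1→0; π[12]=0 (border '')
j=13 s[j]='b': π[13]=1 (border 'b')
j=14 s[j]='b': π[14]=2 (border 'bb')
j=15 s[j]='b': π[15]=3 (border 'bbb')
j=16 s[j]='b': k: 3→2; π[16]=3 (border 'bbb')
j=17 s[j]='a': π[17]=4 (border 'bbba')
j=18 s[j]='b': π[18]=5 (border 'bbbab')
j=19 s[j]='b': k: 5→1; π[19]=2 (border 'bb')
j=20 s[j]='b': π[20]=3 (border 'bbb')
j=21 s[j]='b': k: 3→2; π[21]=3 (border 'bbb')
j=22 s[j]='a': π[22]=4 (border 'bbba')
j=23 s[j]='b': π[23]=5 (border 'bbbab')
j=24 s[j]='a': π[24]=6 (border 'bbbaba')
j=25 s[j]='b': k: 6→0; π[25]=1 (border 'b')
j=26 s[j]='a': k: 1→0; π[26]=0 (border '')
j=27 s[j]='a': π[27]=0 (border '')
j=28 s[j]='b': π[28]=1 (border 'b')
j=29 s[j]='a': k: 1→0; π[29]=0 (border '')
j=30 s[j]='a': π[30]=0 (border '')
j=31 s[j]='b': π[31]=1 (border 'b')
j=32 s[j]='a': k: 1→0; π[32]=0 (border '')
j=33 s[j]='a': π[33]=0 (border '')
j=34 s[j]='a': π[34]=0 (border '')
j=35 s[j]='a': π[35]=0 (border '')
j=36 s[j]='a': π[36]=0 (border '')
j=37 s[j]='b': π[37]=1 (border 'b')
j=38 s[j]='a': k: 1→0; π[38]=0 (border '')

[0, 1, 2, 0, 1, 0, 0, 1, 2, 0, 1, 2, 0, 1, 2, 3, 3, 4, 5, 2, 3, 3, 4, 5, 6, 1, 0, 0, 1, 0, 0, 1, 0, 0, 0, 0, 0, 1, 0]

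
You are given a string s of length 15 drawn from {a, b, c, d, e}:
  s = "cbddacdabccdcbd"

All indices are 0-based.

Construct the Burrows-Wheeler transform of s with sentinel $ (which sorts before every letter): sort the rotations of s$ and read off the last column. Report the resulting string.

dddaccd$bacbcdcb

rank  rotation          last
    0  $cbddacdabccdcbd  d
    1  abccdcbd$cbddacd  d
    2  acdabccdcbd$cbdd  d
    3  bccdcbd$cbddacda  a
    4  bd$cbddacdabccdc  c
    5  bddacdabccdcbd$c  c
    6  cbd$cbddacdabccd  d
    7  cbddacdabccdcbd$  $
    8  ccdcbd$cbddacdab  b
    9  cdabccdcbd$cbdda  a
   10  cdcbd$cbddacdabc  c
   11  d$cbddacdabccdcb  b
   12  dabccdcbd$cbddac  c
   13  dacdabccdcbd$cbd  d
   14  dcbd$cbddacdabcc  c
   15  ddacdabccdcbd$cb  b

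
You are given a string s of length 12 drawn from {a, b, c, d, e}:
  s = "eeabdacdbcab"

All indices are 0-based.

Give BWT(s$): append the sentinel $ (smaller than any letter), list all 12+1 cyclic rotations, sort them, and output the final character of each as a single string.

bcedadababce$

rank  rotation       last
    0  $eeabdacdbcab  b
    1  ab$eeabdacdbc  c
    2  abdacdbcab$ee  e
    3  acdbcab$eeabd  d
    4  b$eeabdacdbca  a
    5  bcab$eeabdacd  d
    6  bdacdbcab$eea  a
    7  cab$eeabdacdb  b
    8  cdbcab$eeabda  a
    9  dacdbcab$eeab  b
   10  dbcab$eeabdac  c
   11  eabdacdbcab$e  e
   12  eeabdacdbcab$  $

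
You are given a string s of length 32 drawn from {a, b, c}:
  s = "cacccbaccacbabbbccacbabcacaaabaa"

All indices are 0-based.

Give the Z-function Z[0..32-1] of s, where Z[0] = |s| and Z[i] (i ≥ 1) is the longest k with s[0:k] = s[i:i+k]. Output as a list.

[32, 0, 1, 1, 1, 0, 0, 1, 3, 0, 1, 0, 0, 0, 0, 0, 1, 3, 0, 1, 0, 0, 0, 3, 0, 2, 0, 0, 0, 0, 0, 0]

Z[0]=32
i=1: i≥r, start 0; Z[1]=0
i=2: i≥r, start 0; Z[2]=1 scan→box=[2,3)
i=3: i≥r, start 0; Z[3]=1 scan→box=[3,4)
i=4: i≥r, start 0; Z[4]=1 scan→box=[4,5)
i=5: i≥r, start 0; Z[5]=0
i=6: i≥r, start 0; Z[6]=0
i=7: i≥r, start 0; Z[7]=1 scan→box=[7,8)
i=8: i≥r, start 0; Z[8]=3 scan→box=[8,11)
i=9: min(r-i=2, Z[1]=0)=0; Z[9]=0
i=10: min(r-i=1, Z[2]=1)=1; Z[10]=1
i=11: i≥r, start 0; Z[11]=0
i=12: i≥r, start 0; Z[12]=0
i=13: i≥r, start 0; Z[13]=0
i=14: i≥r, start 0; Z[14]=0
i=15: i≥r, start 0; Z[15]=0
i=16: i≥r, start 0; Z[16]=1 scan→box=[16,17)
i=17: i≥r, start 0; Z[17]=3 scan→box=[17,20)
i=18: min(r-i=2, Z[1]=0)=0; Z[18]=0
i=19: min(r-i=1, Z[2]=1)=1; Z[19]=1
i=20: i≥r, start 0; Z[20]=0
i=21: i≥r, start 0; Z[21]=0
i=22: i≥r, start 0; Z[22]=0
i=23: i≥r, start 0; Z[23]=3 scan→box=[23,26)
i=24: min(r-i=2, Z[1]=0)=0; Z[24]=0
i=25: min(r-i=1, Z[2]=1)=1; Z[25]=2 scan→box=[25,27)
i=26: min(r-i=1, Z[1]=0)=0; Z[26]=0
i=27: i≥r, start 0; Z[27]=0
i=28: i≥r, start 0; Z[28]=0
i=29: i≥r, start 0; Z[29]=0
i=30: i≥r, start 0; Z[30]=0
i=31: i≥r, start 0; Z[31]=0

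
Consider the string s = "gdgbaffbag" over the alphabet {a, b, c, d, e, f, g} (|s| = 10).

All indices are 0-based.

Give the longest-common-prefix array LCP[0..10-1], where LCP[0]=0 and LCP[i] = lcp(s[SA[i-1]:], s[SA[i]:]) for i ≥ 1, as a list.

sorted suffixes:
  #0 SA[0]=4  'affbag'
  #1 SA[1]=8  'ag'
  #2 SA[2]=3  'baffbag'
  #3 SA[3]=7  'bag'
  #4 SA[4]=1  'dgbaffbag'
  #5 SA[5]=6  'fbag'
  #6 SA[6]=5  'ffbag'
  #7 SA[7]=9  'g'
  #8 SA[8]=2  'gbaffbag'
  #9 SA[9]=0  'gdgbaffbag'

SA = [4, 8, 3, 7, 1, 6, 5, 9, 2, 0]
[i] adj suffixes → lcp
  [1] 4/8 → 1 ('a')
  [2] 8/3 → 0 ('')
  [3] 3/7 → 2 ('ba')
  [4] 7/1 → 0 ('')
  [5] 1/6 → 0 ('')
  [6] 6/5 → 1 ('f')
  [7] 5/9 → 0 ('')
  [8] 9/2 → 1 ('g')
  [9] 2/0 → 1 ('g')

[0, 1, 0, 2, 0, 0, 1, 0, 1, 1]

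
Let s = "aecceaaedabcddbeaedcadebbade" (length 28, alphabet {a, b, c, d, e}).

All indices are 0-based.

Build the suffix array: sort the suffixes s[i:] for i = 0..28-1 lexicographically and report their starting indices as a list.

sorted suffixes:
  #0 SA[0]=5  'aaedabcddbeaedcadebbade'
  #1 SA[1]=9  'abcddbeaedcadebbade'
  #2 SA[2]=25  'ade'
  #3 SA[3]=20  'adebbade'
  #4 SA[4]=0  'aecceaaedabcddbeaedcadebbade'
  #5 SA[5]=6  'aedabcddbeaedcadebbade'
  #6 SA[6]=16  'aedcadebbade'
  #7 SA[7]=24  'bade'
  #8 SA[8]=23  'bbade'
  #9 SA[9]=10  'bcddbeaedcadebbade'
  #10 SA[10]=14  'beaedcadebbade'
  #11 SA[11]=19  'cadebbade'
  #12 SA[12]=2  'cceaaedabcddbeaedcadebbade'
  #13 SA[13]=11  'cddbeaedcadebbade'
  #14 SA[14]=3  'ceaaedabcddbeaedcadebbade'
  #15 SA[15]=8  'dabcddbeaedcadebbade'
  #16 SA[16]=13  'dbeaedcadebbade'
  #17 SA[17]=18  'dcadebbade'
  #18 SA[18]=12  'ddbeaedcadebbade'
  #19 SA[19]=26  'de'
  #20 SA[20]=21  'debbade'
  #21 SA[21]=27  'e'
  #22 SA[22]=4  'eaaedabcddbeaedcadebbade'
  #23 SA[23]=15  'eaedcadebbade'
  #24 SA[24]=22  'ebbade'
  #25 SA[25]=1  'ecceaaedabcddbeaedcadebbade'
  #26 SA[26]=7  'edabcddbeaedcadebbade'
  #27 SA[27]=17  'edcadebbade'

[5, 9, 25, 20, 0, 6, 16, 24, 23, 10, 14, 19, 2, 11, 3, 8, 13, 18, 12, 26, 21, 27, 4, 15, 22, 1, 7, 17]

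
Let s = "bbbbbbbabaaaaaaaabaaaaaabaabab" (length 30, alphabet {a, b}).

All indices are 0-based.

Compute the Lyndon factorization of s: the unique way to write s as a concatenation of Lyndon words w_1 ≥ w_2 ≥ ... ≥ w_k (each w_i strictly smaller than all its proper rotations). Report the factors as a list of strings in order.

["b", "b", "b", "b", "b", "b", "b", "ab", "aaaaaaaabaaaaaabaabab"]

emit factor 1: 'b' (i=0, period=1)
emit factor 2: 'b' (i=1, period=1)
emit factor 3: 'b' (i=2, period=1)
emit factor 4: 'b' (i=3, period=1)
emit factor 5: 'b' (i=4, period=1)
emit factor 6: 'b' (i=5, period=1)
emit factor 7: 'b' (i=6, period=1)
emit factor 8: 'ab' (i=7, period=2)
emit factor 9: 'aaaaaaaabaaaaaabaabab' (i=9, period=21)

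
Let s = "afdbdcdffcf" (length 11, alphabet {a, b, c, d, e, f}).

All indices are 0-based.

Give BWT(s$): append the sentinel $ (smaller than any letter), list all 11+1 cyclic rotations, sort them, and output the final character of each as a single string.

f$ddffbccfad

rank  rotation      last
    0  $afdbdcdffcf  f
    1  afdbdcdffcf$  $
    2  bdcdffcf$afd  d
    3  cdffcf$afdbd  d
    4  cf$afdbdcdff  f
    5  dbdcdffcf$af  f
    6  dcdffcf$afdb  b
    7  dffcf$afdbdc  c
    8  f$afdbdcdffc  c
    9  fcf$afdbdcdf  f
   10  fdbdcdffcf$a  a
   11  ffcf$afdbdcd  d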